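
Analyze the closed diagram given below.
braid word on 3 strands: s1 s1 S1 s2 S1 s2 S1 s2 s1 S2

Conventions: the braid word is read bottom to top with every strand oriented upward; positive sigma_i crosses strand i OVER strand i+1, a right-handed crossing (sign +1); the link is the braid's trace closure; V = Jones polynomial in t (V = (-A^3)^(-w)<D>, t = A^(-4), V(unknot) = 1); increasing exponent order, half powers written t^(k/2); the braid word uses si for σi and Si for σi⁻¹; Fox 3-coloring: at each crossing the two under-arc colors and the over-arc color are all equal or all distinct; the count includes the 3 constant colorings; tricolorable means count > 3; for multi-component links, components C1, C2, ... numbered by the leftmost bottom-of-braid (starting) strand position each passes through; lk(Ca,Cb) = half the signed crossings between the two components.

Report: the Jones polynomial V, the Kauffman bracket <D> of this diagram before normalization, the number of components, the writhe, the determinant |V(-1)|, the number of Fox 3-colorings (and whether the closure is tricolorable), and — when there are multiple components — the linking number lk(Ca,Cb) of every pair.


V = -t^-1 + 2 - t + 2t^2 - t^3 + t^4 - t^5
<D> = -A^-14 + A^-10 - A^-6 + 2A^-2 - A^2 + 2A^6 - A^10 (w = +2)
1 component over 10 crossings, w = +2
9 Fox colorings among 3^10, |V(-1)| = 9: tricolorable
why: the span of V is 6, forcing >= 6 crossings in any diagram


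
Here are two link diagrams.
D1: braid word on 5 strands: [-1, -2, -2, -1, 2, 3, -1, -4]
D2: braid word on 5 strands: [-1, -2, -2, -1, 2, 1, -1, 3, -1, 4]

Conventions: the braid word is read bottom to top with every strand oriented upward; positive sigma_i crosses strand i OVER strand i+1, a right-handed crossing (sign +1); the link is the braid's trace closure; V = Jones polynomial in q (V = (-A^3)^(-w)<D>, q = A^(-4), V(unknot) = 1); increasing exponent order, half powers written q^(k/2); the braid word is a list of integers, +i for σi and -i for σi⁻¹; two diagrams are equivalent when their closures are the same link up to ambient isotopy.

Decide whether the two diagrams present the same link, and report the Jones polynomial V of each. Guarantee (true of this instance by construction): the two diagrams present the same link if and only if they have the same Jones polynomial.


equivalent: yes
D1 (bracket A^-8 - A^-4 + 2 - A^4 + A^8 - A^12; 8 crossings at w = -4): V = -q^-6 + q^-5 - q^-4 + 2q^-3 - q^-2 + q^-1
V(D2) = -q^-6 + q^-5 - q^-4 + 2q^-3 - q^-2 + q^-1  (w -2, c 10, <D> = A^-2 - A^2 + 2A^6 - A^10 + A^14 - A^18)
key observation: from 8 to 10 crossings by R-moves: one link, two diagrams


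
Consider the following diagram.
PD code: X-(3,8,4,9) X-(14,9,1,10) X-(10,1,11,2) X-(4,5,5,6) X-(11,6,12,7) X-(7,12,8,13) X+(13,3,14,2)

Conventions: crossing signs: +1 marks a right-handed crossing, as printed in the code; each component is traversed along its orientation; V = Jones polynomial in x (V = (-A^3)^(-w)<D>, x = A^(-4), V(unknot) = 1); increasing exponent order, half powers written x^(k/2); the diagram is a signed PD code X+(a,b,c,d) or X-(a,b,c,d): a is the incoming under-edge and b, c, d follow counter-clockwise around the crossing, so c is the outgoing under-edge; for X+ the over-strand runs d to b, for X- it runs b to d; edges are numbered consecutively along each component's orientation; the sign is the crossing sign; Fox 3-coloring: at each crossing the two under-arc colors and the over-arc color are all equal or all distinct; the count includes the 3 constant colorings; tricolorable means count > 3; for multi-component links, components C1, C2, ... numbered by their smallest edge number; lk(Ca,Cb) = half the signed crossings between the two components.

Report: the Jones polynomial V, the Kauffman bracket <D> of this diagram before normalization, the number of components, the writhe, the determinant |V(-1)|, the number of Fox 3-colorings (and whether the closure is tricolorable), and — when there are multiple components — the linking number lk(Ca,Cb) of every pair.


V(x) = -x^-6 + x^-5 - x^-4 + 2x^-3 - x^-2 + x^-1
bracket: -A^-11 + A^-7 - 2A^-3 + A - A^5 + A^9, w = -5
1 component, writhe -5, over 7 crossings
det 7, colorings 3 of 3^7 — not tricolorable
observation: V spans 5 powers of x: at least 5 crossings in any diagram


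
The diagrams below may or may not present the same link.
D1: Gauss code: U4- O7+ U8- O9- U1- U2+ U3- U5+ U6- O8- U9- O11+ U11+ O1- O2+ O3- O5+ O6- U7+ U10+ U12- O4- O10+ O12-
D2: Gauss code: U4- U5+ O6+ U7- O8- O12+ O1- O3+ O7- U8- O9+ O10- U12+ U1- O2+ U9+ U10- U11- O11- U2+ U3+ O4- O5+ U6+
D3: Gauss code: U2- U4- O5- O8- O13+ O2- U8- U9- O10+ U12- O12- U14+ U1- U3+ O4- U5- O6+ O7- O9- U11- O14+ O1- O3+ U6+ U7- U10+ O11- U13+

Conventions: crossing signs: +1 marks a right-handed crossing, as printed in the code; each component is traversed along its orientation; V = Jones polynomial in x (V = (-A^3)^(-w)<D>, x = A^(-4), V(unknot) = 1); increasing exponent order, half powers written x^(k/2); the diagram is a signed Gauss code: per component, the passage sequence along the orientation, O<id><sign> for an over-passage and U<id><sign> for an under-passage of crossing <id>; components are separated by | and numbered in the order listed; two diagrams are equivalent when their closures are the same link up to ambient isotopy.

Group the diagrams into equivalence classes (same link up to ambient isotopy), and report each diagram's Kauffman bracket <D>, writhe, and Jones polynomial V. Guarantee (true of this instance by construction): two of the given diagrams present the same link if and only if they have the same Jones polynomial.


equivalence classes: {D1} | {D2} | {D3}
D1 (bracket A^-2 + A^6 - A^10; 12 crossings at w = -2): V = -x^-4 + x^-3 + x^-1
V(D2) = 1  [12 crossings, <D> = 1, w = 0]
V(D3) = x^-5 - 2x^-4 + 2x^-3 - 2x^-2 + 2x^-1 - 1 + x  (w -4, c 14, <D> = A^-16 - A^-12 + 2A^-8 - 2A^-4 + 2 - 2A^4 + A^8)
observation: 3 values of V(x) split the 3 diagrams


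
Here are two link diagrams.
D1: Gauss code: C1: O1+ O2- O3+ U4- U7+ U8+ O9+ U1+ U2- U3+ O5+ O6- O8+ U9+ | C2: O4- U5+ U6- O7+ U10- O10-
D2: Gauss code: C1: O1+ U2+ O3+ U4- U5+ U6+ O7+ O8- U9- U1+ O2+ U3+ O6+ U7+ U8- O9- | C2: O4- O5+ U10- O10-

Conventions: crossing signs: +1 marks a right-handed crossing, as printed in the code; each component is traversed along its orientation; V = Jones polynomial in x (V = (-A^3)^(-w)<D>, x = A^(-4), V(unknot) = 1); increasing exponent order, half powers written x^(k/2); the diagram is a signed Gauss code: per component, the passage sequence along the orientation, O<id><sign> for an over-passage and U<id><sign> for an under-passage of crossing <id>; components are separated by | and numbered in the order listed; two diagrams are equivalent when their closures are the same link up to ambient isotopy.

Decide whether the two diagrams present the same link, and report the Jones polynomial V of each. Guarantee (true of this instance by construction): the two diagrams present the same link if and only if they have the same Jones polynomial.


equivalent: yes
D1 (bracket A^-12 - A^-4 - 1 - A^4; 10 crossings at w = +2): V = -x^(1/2) - x^(3/2) - x^(5/2) + x^(9/2)
V(D2) = -x^(1/2) - x^(3/2) - x^(5/2) + x^(9/2)  (w +2, c 10, <D> = A^-12 - A^-4 - 1 - A^4)
key observation: Reidemeister moves carry D1 (10 crossings) to D2 (10)


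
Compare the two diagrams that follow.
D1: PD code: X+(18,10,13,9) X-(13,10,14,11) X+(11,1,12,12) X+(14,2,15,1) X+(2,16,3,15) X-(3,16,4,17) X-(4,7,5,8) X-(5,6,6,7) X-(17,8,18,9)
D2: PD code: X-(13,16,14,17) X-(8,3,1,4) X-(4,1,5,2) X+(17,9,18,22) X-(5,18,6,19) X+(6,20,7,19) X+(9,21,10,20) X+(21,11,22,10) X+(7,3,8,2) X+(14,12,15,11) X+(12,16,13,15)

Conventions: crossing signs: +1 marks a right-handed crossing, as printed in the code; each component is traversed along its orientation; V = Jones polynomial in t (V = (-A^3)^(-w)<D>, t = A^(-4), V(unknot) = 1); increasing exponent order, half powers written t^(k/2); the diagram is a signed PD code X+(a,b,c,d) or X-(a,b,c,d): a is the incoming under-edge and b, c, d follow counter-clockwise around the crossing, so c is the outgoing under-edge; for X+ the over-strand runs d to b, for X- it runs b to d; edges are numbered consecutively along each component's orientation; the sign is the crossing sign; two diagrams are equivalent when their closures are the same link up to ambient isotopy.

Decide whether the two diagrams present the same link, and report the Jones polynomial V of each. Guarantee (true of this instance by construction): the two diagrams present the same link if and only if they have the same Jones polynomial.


equivalent: no
V(D1) = -t^(-1/2) - t^(1/2)  (w -1, c 9, <D> = A^-5 + A^-1)
V(D2) = -t^(1/2) - t^(3/2) - t^(5/2) + t^(9/2)  [11 crossings, <D> = -A^-9 + A^-1 + A^3 + A^7, w = +3]
key observation: comparing 2 Jones polynomials yields 2 groups


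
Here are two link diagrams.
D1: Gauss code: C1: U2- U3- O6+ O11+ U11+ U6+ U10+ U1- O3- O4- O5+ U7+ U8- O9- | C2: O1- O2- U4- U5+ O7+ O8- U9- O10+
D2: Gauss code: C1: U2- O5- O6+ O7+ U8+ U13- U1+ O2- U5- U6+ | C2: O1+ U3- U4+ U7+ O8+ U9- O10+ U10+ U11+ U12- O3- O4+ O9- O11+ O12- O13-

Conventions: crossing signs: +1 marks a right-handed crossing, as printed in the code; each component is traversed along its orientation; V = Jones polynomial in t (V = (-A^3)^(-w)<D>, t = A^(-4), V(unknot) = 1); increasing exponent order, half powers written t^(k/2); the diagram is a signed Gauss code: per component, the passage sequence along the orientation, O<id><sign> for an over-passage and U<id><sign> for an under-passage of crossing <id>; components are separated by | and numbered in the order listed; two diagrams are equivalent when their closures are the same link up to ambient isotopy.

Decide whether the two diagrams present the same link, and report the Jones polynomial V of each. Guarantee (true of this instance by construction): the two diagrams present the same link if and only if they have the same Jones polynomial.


same link: no
V(D1) = -t^(-5/2) - t^(-1/2)  [11 crossings, <D> = A^-1 + A^7, w = -1]
V(D2) = -t^(1/2) - t^(5/2)  (w +1, c 13, <D> = A^-7 + A)
note: 2 classes among 2 diagrams; unequal V(t) rules out equality


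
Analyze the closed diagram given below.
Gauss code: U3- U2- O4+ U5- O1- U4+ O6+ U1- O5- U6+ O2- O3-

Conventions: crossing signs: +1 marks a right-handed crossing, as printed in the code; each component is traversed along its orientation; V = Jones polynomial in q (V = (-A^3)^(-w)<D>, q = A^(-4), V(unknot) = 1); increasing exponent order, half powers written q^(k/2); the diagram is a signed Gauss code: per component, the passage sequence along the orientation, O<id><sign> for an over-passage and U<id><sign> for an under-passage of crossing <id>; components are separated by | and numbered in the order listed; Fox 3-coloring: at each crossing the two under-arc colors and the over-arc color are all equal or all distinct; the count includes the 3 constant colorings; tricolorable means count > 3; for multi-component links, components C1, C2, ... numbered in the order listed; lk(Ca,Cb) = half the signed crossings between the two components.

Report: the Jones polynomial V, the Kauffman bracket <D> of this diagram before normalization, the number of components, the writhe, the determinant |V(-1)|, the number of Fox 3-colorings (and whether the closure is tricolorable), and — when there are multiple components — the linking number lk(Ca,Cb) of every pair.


V(q) = q^-2 - q^-1 + 1 - q + q^2
bracket: A^-14 - A^-10 + A^-6 - A^-2 + A^2, w = -2
1 component, writhe -2, over 6 crossings
det 5, colorings 3 of 3^6 — not tricolorable
observation: the span of V is 4, forcing >= 4 crossings in any diagram


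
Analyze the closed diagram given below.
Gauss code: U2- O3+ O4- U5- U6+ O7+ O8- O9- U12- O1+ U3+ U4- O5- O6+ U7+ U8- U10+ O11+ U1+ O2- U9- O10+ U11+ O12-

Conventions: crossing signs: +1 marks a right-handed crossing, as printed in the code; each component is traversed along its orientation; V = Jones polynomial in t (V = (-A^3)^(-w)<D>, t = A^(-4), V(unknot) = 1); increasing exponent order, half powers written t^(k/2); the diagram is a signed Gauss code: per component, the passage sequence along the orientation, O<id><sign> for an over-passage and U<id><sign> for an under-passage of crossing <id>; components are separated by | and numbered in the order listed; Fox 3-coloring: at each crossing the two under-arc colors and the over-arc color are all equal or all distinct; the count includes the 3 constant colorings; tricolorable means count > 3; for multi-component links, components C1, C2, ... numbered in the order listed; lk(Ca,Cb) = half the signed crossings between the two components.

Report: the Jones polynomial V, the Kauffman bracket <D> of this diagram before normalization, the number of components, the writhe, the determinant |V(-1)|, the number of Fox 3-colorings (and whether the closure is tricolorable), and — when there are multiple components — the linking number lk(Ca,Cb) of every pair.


Jones polynomial: V(t) = -t^-3 + 2t^-2 - 2t^-1 + 3 - 2t + 2t^2 - t^3
<D> = -A^-12 + 2A^-8 - 2A^-4 + 3 - 2A^4 + 2A^8 - A^12; writhe 0
components 1, writhe 0 (12 crossings)
3-colorings: 3 of 3^12, det 13 — not tricolorable
note: |V(-1)| = 13: so not tricolorable, since 3 does not divide 13


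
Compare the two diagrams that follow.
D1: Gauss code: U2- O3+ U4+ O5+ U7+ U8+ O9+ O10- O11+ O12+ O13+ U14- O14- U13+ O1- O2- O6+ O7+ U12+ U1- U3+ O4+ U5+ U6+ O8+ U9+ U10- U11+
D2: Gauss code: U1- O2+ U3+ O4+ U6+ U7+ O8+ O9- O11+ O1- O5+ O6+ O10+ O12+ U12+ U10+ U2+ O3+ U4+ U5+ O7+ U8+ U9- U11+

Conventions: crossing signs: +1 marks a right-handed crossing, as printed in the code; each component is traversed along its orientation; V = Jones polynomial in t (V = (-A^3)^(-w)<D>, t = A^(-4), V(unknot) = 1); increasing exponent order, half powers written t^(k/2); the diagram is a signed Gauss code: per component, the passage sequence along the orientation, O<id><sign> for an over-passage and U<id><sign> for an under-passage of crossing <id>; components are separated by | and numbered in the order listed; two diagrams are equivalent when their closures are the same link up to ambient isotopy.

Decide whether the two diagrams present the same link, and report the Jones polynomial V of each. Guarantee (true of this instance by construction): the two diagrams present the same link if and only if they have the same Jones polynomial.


equivalent: yes
D1 (bracket -A^-10 + A^-6 - A^-2 + A^2 + A^10; 14 crossings at w = +6): V = t^2 + t^4 - t^5 + t^6 - t^7
V(D2) = t^2 + t^4 - t^5 + t^6 - t^7  [12 crossings, <D> = -A^-4 + 1 - A^4 + A^8 + A^16, w = +8]
observation: Reidemeister moves carry D1 (14 crossings) to D2 (12)


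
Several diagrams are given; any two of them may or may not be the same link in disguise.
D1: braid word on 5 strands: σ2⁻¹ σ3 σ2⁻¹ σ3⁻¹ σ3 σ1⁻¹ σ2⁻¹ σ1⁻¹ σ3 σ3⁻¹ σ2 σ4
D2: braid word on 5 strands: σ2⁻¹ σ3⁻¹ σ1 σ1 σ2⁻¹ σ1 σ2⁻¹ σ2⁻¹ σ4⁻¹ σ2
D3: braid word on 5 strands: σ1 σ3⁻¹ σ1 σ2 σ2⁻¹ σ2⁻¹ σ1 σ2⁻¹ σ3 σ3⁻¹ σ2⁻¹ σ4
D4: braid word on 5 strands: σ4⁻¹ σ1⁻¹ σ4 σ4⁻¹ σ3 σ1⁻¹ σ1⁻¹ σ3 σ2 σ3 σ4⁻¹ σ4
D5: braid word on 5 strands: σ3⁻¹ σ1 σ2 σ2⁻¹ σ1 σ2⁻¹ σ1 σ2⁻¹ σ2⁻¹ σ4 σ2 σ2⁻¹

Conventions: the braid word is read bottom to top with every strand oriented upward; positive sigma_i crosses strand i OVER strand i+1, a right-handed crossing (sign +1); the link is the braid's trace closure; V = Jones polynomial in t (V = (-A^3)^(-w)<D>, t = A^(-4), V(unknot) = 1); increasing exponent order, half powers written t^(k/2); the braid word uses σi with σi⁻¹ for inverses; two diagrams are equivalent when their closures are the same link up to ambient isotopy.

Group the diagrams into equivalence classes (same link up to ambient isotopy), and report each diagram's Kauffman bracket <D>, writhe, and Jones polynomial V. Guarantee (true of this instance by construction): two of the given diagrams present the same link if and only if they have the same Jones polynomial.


equivalence classes: {D1} | {D2, D3, D5} | {D4}
D1 (bracket A^-2 + A^6 - A^10; 12 crossings at w = -2): V = -t^-4 + t^-3 + t^-1
D2 (bracket -A^-18 + 2A^-14 - 2A^-10 + 3A^-6 - 2A^-2 + 2A^2 - A^6; 10 crossings at w = -2): V = -t^-3 + 2t^-2 - 2t^-1 + 3 - 2t + 2t^2 - t^3
V(D3) = -t^-3 + 2t^-2 - 2t^-1 + 3 - 2t + 2t^2 - t^3  [12 crossings, <D> = -A^-12 + 2A^-8 - 2A^-4 + 3 - 2A^4 + 2A^8 - A^12, w = 0]
D4 (bracket -A^-12 + A^-8 - A^-4 + 3 - A^4 + A^8 - A^12; 12 crossings at w = 0): V = -t^-3 + t^-2 - t^-1 + 3 - t + t^2 - t^3
D5 (bracket -A^-12 + 2A^-8 - 2A^-4 + 3 - 2A^4 + 2A^8 - A^12; 12 crossings at w = 0): V = -t^-3 + 2t^-2 - 2t^-1 + 3 - 2t + 2t^2 - t^3
key observation: comparing 5 Jones polynomials yields 3 groups


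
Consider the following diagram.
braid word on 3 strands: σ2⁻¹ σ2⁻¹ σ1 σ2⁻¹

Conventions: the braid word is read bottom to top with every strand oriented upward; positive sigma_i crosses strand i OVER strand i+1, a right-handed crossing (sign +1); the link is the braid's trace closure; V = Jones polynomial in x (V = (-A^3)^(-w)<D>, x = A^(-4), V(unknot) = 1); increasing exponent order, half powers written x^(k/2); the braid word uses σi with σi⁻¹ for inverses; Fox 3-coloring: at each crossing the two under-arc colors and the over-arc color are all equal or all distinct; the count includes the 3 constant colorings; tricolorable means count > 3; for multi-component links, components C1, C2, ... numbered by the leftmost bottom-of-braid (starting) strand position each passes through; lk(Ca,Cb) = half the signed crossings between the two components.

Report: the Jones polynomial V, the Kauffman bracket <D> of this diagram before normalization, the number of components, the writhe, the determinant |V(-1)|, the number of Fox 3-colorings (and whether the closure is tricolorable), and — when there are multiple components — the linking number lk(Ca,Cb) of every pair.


V(x) = -x^-4 + x^-3 + x^-1
bracket: A^-2 + A^6 - A^10, w = -2
1 component, writhe -2, over 4 crossings
det 3, colorings 9 of 3^4 — tricolorable
observation: V spans 3 powers of x: at least 3 crossings in any diagram


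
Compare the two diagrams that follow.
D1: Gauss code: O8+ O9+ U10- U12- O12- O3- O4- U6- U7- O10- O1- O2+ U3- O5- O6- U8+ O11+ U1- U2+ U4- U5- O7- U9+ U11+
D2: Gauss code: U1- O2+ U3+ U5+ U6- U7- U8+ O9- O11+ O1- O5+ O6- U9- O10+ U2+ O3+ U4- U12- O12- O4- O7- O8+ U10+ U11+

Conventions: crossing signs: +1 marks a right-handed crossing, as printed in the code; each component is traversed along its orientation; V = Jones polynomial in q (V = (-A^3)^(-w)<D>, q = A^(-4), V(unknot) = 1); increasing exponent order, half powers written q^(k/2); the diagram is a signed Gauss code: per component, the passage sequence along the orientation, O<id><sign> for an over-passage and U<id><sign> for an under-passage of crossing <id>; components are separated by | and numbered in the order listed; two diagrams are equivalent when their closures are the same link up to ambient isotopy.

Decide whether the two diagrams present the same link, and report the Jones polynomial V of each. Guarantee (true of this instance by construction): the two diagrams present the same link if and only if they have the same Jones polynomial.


equivalent: no
D1 (bracket A^-8 - A^-4 + 2 - A^4 + A^8 - A^12; 12 crossings at w = -4): V = -q^-6 + q^-5 - q^-4 + 2q^-3 - q^-2 + q^-1
D2 (bracket -A^-16 + A^-12 + A^-4; 12 crossings at w = 0): V = q + q^3 - q^4
key observation: comparing 2 Jones polynomials yields 2 groups


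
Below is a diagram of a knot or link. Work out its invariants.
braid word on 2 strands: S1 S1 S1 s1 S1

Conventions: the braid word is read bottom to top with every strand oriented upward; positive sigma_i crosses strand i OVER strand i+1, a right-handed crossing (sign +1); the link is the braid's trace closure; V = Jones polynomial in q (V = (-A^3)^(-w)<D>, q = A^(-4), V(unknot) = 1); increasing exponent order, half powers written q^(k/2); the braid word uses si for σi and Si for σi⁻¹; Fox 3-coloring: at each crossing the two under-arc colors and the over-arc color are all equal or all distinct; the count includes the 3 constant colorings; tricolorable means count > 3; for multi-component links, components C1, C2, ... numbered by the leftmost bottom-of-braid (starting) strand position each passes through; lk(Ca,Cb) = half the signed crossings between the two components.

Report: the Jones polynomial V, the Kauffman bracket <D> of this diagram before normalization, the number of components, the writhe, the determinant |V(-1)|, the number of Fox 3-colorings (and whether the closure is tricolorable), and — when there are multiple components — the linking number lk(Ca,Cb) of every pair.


V(q) = -q^-4 + q^-3 + q^-1
bracket: -A^-5 - A^3 + A^7, w = -3
1 component, writhe -3, over 5 crossings
det 3, colorings 9 of 3^5 — tricolorable
observation: |V(-1)| = 3: so tricolorable, since 3 divides 3


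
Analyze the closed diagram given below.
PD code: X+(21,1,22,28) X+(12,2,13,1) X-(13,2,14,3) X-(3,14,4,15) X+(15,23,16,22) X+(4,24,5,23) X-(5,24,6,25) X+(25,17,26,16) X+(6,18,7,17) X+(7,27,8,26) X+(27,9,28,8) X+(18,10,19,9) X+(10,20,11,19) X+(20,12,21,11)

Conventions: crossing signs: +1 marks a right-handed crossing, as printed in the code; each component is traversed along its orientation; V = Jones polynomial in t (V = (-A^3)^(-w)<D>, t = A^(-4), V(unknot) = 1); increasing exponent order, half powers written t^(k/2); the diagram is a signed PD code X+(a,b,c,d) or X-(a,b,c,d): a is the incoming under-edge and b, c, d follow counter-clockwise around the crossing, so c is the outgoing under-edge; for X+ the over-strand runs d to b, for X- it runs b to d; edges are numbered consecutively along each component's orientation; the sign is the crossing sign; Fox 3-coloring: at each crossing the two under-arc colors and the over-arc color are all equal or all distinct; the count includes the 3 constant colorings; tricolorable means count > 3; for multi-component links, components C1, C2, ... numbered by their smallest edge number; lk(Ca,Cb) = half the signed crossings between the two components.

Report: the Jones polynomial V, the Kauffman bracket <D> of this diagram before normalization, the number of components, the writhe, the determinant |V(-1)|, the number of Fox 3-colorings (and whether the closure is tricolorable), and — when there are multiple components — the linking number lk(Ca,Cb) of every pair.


V = t^3 + t^5 - t^8
<D> = -A^-8 + A^4 + A^12 (w = +8)
1 component over 14 crossings, w = +8
9 Fox colorings among 3^14, |V(-1)| = 3: tricolorable
why: |V(-1)| = 3: so tricolorable, since 3 divides 3


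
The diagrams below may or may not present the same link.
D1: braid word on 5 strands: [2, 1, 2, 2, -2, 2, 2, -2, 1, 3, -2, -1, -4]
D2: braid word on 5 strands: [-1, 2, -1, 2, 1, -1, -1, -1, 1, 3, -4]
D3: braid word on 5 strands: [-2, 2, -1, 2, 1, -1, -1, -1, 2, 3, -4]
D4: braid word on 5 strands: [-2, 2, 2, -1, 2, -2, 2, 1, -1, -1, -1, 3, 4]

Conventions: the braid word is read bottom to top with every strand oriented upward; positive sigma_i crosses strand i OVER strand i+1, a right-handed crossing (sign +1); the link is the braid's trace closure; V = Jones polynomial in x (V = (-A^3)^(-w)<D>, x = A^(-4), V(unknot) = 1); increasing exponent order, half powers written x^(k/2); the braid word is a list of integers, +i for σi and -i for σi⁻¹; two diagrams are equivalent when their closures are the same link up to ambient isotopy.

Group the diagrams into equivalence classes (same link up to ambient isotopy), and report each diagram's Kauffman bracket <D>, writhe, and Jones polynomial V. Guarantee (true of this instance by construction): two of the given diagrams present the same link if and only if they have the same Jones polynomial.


grouping into links: {D1} | {D2, D3, D4}
V(D1) = -x^(1/2) - x^(5/2)  (w +3, c 13, <D> = A^-1 + A^7)
V(D2) = x^(-7/2) - 2x^(-5/2) + x^(-3/2) - 2x^(-1/2) + x^(1/2) - x^(3/2)  [11 crossings, <D> = A^-9 - A^-5 + 2A^-1 - A^3 + 2A^7 - A^11, w = -1]
V(D3) = x^(-7/2) - 2x^(-5/2) + x^(-3/2) - 2x^(-1/2) + x^(1/2) - x^(3/2)  (w -1, c 11, <D> = A^-9 - A^-5 + 2A^-1 - A^3 + 2A^7 - A^11)
V(D4) = x^(-7/2) - 2x^(-5/2) + x^(-3/2) - 2x^(-1/2) + x^(1/2) - x^(3/2)  (w +1, c 13, <D> = A^-3 - A + 2A^5 - A^9 + 2A^13 - A^17)
why: comparing 4 Jones polynomials yields 2 groups


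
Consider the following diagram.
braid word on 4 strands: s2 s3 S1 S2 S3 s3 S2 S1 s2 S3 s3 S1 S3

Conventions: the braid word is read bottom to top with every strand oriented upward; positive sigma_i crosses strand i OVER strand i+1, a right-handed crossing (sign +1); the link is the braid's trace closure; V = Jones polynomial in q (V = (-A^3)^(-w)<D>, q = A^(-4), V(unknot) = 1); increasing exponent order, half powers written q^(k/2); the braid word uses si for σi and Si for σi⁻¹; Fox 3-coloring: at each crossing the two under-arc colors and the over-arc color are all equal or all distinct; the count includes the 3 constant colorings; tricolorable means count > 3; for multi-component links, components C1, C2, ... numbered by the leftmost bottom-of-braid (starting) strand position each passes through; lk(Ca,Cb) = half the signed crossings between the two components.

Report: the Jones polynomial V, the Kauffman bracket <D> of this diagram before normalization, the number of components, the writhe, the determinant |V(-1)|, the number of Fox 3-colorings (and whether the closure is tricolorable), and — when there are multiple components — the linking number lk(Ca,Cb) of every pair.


Jones polynomial: V(q) = -q^-6 + q^-5 - q^-4 + 2q^-3 - q^-2 + q^-1
<D> = -A^-5 + A^-1 - 2A^3 + A^7 - A^11 + A^15; writhe -3
components 1, writhe -3 (13 crossings)
3-colorings: 3 of 3^13, det 7 — not tricolorable
note: det 7 = |V(-1)|; not divisible by 3, so not tricolorable


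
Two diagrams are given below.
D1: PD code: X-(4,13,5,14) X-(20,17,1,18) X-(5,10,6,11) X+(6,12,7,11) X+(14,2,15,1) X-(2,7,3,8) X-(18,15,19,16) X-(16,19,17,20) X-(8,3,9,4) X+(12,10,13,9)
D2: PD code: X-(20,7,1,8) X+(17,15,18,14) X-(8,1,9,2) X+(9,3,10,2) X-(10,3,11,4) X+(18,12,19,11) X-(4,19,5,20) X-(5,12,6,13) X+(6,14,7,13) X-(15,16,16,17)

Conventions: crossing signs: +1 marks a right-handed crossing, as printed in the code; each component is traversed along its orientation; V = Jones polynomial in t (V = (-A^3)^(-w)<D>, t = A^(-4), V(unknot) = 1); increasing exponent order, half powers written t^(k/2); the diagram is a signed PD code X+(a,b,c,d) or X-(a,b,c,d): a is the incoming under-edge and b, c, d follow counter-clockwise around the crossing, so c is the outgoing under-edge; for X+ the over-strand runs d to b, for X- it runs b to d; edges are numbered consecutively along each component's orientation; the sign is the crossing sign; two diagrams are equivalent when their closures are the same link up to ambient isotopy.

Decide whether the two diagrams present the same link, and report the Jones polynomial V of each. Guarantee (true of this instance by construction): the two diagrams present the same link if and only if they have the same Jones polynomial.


same link: no
V(D1) = t^-8 - 2t^-7 + t^-6 - 2t^-5 + 2t^-4 + t^-2  [10 crossings, <D> = A^-4 + 2A^4 - 2A^8 + A^12 - 2A^16 + A^20, w = -4]
V(D2) = -t^-4 + t^-3 + t^-1  [10 crossings, <D> = A^-2 + A^6 - A^10, w = -2]
insight: 2 classes among 2 diagrams; unequal V(t) rules out equality


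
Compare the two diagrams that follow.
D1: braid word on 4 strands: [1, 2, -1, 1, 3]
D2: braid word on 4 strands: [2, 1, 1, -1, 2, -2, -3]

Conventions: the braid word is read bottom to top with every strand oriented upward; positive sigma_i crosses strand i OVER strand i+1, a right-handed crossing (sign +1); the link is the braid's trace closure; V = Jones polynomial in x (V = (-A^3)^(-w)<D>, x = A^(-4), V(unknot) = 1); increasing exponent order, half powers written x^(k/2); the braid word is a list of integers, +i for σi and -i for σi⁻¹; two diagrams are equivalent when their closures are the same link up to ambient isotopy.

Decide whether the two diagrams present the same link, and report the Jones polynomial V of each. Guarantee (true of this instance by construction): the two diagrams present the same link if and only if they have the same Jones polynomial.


equivalent: yes
D1 (bracket -A^9; 5 crossings at w = +3): V = 1
V(D2) = 1  [7 crossings, <D> = -A^3, w = +1]
observation: from 5 to 7 crossings by R-moves: one link, two diagrams


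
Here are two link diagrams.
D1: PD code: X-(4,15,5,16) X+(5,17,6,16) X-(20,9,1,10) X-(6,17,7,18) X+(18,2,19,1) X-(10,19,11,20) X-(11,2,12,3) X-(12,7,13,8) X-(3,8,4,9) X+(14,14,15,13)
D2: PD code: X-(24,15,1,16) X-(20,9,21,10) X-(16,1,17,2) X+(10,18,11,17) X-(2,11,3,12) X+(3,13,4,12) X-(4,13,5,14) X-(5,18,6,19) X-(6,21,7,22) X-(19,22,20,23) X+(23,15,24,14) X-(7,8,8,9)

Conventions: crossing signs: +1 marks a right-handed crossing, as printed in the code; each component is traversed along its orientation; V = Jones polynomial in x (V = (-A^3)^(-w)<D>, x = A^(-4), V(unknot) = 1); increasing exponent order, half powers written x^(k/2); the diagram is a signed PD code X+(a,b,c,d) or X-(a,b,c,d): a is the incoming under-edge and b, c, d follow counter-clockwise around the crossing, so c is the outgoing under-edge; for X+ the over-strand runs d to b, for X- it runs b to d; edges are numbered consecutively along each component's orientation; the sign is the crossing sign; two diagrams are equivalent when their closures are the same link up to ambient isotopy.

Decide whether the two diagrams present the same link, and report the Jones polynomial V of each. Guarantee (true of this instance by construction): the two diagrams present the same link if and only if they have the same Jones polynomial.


equivalent: yes
D1 (bracket A^-8 - A^-4 + 2 - A^4 + A^8 - A^12; 10 crossings at w = -4): V = -x^-6 + x^-5 - x^-4 + 2x^-3 - x^-2 + x^-1
V(D2) = -x^-6 + x^-5 - x^-4 + 2x^-3 - x^-2 + x^-1  (w -6, c 12, <D> = A^-14 - A^-10 + 2A^-6 - A^-2 + A^2 - A^6)
key observation: all 2 diagrams share one V(x), hence one class


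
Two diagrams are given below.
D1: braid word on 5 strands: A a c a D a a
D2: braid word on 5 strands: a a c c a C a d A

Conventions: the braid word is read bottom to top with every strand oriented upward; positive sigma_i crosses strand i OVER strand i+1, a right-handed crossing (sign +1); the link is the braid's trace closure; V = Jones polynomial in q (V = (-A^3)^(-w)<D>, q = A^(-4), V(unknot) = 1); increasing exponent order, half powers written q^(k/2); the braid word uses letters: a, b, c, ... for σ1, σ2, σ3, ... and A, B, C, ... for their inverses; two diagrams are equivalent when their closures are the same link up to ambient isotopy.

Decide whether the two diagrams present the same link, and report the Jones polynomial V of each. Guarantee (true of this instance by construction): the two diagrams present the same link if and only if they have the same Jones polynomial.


equivalent: yes
D1 (bracket -A^-9 + A^-1 + A^3 + A^7; 7 crossings at w = +3): V = -q^(1/2) - q^(3/2) - q^(5/2) + q^(9/2)
V(D2) = -q^(1/2) - q^(3/2) - q^(5/2) + q^(9/2)  [9 crossings, <D> = -A^-3 + A^5 + A^9 + A^13, w = +5]
observation: one V(q) for all 2 diagrams — one class (guaranteed)


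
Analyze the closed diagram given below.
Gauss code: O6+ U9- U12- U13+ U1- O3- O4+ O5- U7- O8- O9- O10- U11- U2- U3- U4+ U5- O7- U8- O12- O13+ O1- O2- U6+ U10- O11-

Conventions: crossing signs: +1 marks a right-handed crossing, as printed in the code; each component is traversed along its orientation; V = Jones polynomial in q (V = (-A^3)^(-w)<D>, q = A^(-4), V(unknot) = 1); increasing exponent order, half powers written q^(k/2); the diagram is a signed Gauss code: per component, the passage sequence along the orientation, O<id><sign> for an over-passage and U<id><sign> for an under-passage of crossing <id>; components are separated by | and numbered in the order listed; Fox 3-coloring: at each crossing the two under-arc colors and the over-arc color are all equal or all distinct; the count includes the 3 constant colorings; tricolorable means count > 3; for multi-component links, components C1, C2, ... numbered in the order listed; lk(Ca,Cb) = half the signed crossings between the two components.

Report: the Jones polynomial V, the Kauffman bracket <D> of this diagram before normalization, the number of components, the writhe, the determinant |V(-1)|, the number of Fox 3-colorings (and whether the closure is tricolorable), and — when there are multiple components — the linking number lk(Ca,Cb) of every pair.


Jones polynomial: V(q) = -q^-9 + q^-8 - 2q^-7 + 3q^-6 - 2q^-5 + 2q^-4 - q^-3 + q^-2
<D> = -A^-13 + A^-9 - 2A^-5 + 2A^-1 - 3A^3 + 2A^7 - A^11 + A^15; writhe -7
components 1, writhe -7 (13 crossings)
3-colorings: 3 of 3^13, det 13 — not tricolorable
note: V spans 7 powers of q: at least 7 crossings in any diagram


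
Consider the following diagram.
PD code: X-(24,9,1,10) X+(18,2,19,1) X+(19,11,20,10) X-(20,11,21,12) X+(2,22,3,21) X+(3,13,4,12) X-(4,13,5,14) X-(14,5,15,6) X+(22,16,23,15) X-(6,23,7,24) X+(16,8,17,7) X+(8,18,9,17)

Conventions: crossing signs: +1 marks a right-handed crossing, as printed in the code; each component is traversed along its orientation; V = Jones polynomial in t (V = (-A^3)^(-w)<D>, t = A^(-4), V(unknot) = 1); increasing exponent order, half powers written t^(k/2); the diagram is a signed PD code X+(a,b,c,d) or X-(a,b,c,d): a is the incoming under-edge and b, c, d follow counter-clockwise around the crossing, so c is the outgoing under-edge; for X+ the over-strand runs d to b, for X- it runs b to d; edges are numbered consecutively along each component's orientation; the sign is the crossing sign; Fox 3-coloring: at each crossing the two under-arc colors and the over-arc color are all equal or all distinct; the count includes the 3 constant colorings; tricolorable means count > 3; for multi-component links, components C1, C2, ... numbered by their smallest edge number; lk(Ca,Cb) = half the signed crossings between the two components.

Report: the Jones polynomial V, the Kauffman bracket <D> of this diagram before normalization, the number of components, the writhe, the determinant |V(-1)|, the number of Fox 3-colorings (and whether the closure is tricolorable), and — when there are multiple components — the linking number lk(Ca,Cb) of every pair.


V = -t^-2 + 3t^-1 - 4 + 6t - 6t^2 + 6t^3 - 5t^4 + 3t^5 - t^6
<D> = -A^-18 + 3A^-14 - 5A^-10 + 6A^-6 - 6A^-2 + 6A^2 - 4A^6 + 3A^10 - A^14 (w = +2)
1 component over 12 crossings, w = +2
3 Fox colorings among 3^12, |V(-1)| = 35: not tricolorable
why: w = +2 (over 12 crossings) is diagram-only; (-A^3)^(-2) removes it from V


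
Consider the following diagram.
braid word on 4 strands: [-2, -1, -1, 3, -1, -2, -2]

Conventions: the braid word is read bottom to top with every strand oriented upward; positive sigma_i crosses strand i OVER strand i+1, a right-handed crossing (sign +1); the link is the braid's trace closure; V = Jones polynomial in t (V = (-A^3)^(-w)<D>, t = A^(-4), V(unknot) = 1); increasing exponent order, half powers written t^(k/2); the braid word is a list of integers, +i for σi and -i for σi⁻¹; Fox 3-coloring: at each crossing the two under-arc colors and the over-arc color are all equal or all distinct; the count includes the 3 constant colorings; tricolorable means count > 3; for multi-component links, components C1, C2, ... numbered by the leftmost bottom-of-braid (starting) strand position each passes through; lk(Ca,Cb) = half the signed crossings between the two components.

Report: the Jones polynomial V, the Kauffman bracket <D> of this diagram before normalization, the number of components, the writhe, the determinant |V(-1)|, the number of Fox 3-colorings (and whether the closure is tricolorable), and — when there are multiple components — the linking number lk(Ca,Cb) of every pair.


Jones polynomial: V(t) = t^-8 - 2t^-7 + t^-6 - 2t^-5 + 2t^-4 + t^-2
<D> = -A^-7 - 2A + 2A^5 - A^9 + 2A^13 - A^17; writhe -5
components 1, writhe -5 (7 crossings)
3-colorings: 27 of 3^7, det 9 — tricolorable
note: V spans 6 powers of t: at least 6 crossings in any diagram


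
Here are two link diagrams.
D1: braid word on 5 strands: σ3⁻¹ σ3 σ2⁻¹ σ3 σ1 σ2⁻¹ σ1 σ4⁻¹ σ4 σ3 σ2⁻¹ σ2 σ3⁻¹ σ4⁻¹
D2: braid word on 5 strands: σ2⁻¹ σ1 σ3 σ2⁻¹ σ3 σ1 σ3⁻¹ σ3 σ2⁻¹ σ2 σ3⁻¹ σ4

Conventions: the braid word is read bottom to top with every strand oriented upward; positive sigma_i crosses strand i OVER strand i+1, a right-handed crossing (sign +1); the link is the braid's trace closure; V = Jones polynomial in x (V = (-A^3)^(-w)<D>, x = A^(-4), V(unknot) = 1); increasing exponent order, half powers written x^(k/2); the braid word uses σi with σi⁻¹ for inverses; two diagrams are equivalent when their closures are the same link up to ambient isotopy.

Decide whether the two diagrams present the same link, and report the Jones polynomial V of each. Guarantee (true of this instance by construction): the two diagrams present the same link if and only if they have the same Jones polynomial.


same link: yes
V(D1) = x^-2 - x^-1 + 1 - x + x^2  [14 crossings, <D> = A^-8 - A^-4 + 1 - A^4 + A^8, w = 0]
V(D2) = x^-2 - x^-1 + 1 - x + x^2  [12 crossings, <D> = A^-2 - A^2 + A^6 - A^10 + A^14, w = +2]
insight: D2 (12 crossings) and D1 (14) are Markov-related braid presentations


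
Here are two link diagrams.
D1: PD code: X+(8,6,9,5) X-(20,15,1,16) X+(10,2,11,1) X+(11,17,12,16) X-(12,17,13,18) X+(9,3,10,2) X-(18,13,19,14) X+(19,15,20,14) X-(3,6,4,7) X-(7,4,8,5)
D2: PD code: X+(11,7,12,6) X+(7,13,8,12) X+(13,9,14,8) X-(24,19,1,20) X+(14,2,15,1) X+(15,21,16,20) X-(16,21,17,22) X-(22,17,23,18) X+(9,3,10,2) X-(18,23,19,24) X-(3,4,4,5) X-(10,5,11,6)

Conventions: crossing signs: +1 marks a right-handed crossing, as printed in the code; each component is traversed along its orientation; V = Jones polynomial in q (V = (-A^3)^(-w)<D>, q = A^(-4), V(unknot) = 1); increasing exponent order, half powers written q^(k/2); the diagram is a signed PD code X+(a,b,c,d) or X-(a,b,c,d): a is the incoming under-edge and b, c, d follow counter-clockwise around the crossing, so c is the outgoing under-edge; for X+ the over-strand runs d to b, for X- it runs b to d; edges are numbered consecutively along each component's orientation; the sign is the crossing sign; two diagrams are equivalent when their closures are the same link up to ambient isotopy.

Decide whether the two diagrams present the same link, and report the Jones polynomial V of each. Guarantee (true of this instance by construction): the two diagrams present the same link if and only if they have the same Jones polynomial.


same link: no
V(D1) = 1  [10 crossings, <D> = 1, w = 0]
V(D2) = -q^-3 + q^-2 - q^-1 + 3 - q + q^2 - q^3  [12 crossings, <D> = -A^-12 + A^-8 - A^-4 + 3 - A^4 + A^8 - A^12, w = 0]
insight: V(q) takes 2 values over 2 diagrams, fixing the grouping


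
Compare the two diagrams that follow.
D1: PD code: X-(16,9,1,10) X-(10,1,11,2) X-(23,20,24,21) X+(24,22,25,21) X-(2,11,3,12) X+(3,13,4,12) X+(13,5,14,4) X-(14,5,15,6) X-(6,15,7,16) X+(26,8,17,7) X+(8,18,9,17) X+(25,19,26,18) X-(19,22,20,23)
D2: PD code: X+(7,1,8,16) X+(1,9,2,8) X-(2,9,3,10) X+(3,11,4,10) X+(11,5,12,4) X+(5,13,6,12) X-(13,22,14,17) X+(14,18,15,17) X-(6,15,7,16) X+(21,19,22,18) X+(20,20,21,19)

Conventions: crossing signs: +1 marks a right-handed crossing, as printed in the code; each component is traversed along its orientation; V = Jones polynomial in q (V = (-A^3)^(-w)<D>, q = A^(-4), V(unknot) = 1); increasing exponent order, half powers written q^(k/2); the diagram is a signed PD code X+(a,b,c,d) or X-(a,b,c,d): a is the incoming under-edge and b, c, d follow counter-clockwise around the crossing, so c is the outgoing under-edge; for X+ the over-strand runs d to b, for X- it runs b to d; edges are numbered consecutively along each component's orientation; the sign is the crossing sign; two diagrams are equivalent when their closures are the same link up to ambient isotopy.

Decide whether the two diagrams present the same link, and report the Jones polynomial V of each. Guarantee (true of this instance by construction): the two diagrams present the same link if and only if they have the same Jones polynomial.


same link: no
V(D1) = q^(-7/2) - q^(-5/2) + q^(-3/2) - 2q^(-1/2) - q^(3/2)  [13 crossings, <D> = A^-9 + 2A^-1 - A^3 + A^7 - A^11, w = -1]
V(D2) = -q^(1/2) - q^(3/2) - q^(5/2) + q^(9/2)  [11 crossings, <D> = -A^-3 + A^5 + A^9 + A^13, w = +5]
insight: 2 classes among 2 diagrams; unequal V(q) rules out equality
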